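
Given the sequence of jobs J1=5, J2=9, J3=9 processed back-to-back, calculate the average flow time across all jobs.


Completion times:
  J1: completes at 5
  J2: completes at 14
  J3: completes at 23
Sum = 42
Average = 42/3
= 14.00


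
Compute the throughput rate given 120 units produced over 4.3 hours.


Throughput = units / time
= 120 / 4.3
= 27.9 units/hour


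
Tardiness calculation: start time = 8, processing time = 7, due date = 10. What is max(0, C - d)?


Completion = start + processing = 8 + 7 = 15
Tardiness = max(0, C - d) = max(0, 15 - 10)
= max(0, 5)
= 5


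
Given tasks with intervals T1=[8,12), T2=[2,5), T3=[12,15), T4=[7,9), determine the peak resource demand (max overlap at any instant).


Check each time point for overlaps:
  t=8: 2 tasks active (T1, T4)
Max concurrent = 2


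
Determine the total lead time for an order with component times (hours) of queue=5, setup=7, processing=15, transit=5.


Lead time = queue + setup + processing + transit
= 5 + 7 + 15 + 5
= 32 hours


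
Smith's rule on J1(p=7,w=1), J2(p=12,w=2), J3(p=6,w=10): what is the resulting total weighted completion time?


WSPT order (by p/w): J3 → J2 → J1
  J3: C=6, w·C=10×6=60
  J2: C=18, w·C=2×18=36
  J1: C=25, w·C=1×25=25
Σ w·C = 121
= 121


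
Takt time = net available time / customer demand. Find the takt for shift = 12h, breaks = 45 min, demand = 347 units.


Available = 12×60 - 45 = 675 min
Takt time = 675 / 347
= 1.95 min/unit


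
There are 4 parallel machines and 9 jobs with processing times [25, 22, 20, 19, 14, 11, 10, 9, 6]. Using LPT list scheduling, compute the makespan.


Jobs (LPT sorted): [25, 22, 20, 19, 14, 11, 10, 9, 6]
Machines: 4
  J=25 → Machine 1 (load: 0+25=25)
  J=22 → Machine 2 (load: 0+22=22)
  J=20 → Machine 3 (load: 0+20=20)
  J=19 → Machine 4 (load: 0+19=19)
  J=14 → Machine 4 (load: 19+14=33)
  J=11 → Machine 3 (load: 20+11=31)
  J=10 → Machine 2 (load: 22+10=32)
  J=9 → Machine 1 (load: 25+9=34)
  J=6 → Machine 3 (load: 31+6=37)
Machine loads: [34, 32, 37, 33]
Makespan = max = 37 time units


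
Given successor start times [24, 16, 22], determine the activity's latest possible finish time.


LF = min of all successor start times
Successors start at: [24, 16, 22]
LF = min(24, 16, 22)
= 16


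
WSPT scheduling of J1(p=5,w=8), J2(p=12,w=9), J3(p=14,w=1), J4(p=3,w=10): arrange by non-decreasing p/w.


WSPT (Smith's rule): sort by p/w ascending
  J4: p/w = 3/10 = 0.300
  J1: p/w = 5/8 = 0.625
  J2: p/w = 12/9 = 1.333
  J3: p/w = 14/1 = 14.000
Order: J4 → J1 → J2 → J3


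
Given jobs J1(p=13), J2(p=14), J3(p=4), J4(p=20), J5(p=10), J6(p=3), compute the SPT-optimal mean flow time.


SPT order: J6 → J3 → J5 → J1 → J2 → J4
Completion times:
  J6: C=3
  J3: C=7
  J5: C=17
  J1: C=30
  J2: C=44
  J4: C=64
Sum = 165, n = 6
Mean flow = 165/6
= 27.50


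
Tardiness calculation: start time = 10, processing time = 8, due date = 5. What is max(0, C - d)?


Completion = start + processing = 10 + 8 = 18
Tardiness = max(0, C - d) = max(0, 18 - 5)
= max(0, 13)
= 13


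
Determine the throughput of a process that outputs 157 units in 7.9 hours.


Throughput = units / time
= 157 / 7.9
= 19.9 units/hour


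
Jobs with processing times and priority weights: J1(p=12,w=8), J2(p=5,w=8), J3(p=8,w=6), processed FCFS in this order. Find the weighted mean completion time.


Completion times:
  J1: C=12, w×C=8×12=96
  J2: C=17, w×C=8×17=136
  J3: C=25, w×C=6×25=150
Sum w×C = 382
Sum w = 22
Weighted avg = 382/22
= 17.36


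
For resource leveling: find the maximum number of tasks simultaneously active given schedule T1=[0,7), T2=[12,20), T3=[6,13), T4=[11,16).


Check each time point for overlaps:
  t=12: 3 tasks active (T2, T3, T4)
Max concurrent = 3


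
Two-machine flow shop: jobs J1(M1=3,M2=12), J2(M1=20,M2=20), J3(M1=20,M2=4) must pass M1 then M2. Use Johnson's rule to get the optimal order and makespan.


Johnson's rule:
Group 1 (M1≤M2, sort by M1): ['J1', 'J2']
Group 2 (M1>M2, sort desc M2): ['J3']
Sequence: J1 → J2 → J3
Makespan calculation:
  J1: M1 done=3, M2 done=15
  J2: M1 done=23, M2 done=43
  J3: M1 done=43, M2 done=47
= Sequence: J1 → J2 → J3, Makespan: 47


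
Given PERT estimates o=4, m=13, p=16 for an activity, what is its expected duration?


te = (o + 4m + p) / 6
= (4 + 4×13 + 16) / 6
= (4 + 52 + 16) / 6
= 72 / 6
= 12.00


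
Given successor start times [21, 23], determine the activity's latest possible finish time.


LF = min of all successor start times
Successors start at: [21, 23]
LF = min(21, 23)
= 21


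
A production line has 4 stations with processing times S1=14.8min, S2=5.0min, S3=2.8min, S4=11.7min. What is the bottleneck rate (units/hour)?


Bottleneck = longest station time
Station times: [14.8, 5.0, 2.8, 11.7]
Max = 14.8 min
Rate = 60 / 14.8
= 4.05 units/hour (bottleneck: 14.8min)


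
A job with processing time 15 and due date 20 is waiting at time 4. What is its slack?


Slack = due - current_time - processing
= 20 - 4 - 15
= 1


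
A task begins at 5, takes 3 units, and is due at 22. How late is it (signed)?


Completion = 5 + 3 = 8
Lateness = C - d = 8 - 22
= -14


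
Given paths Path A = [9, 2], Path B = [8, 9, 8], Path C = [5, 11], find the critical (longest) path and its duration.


Path A: 9 + 2 = 11
Path B: 8 + 9 + 8 = 25
Path C: 5 + 11 = 16
Critical path = longest = max(11, 25, 16)
= 25 (Path B)


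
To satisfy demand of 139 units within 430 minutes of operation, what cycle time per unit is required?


Cycle time = available time / demand
= 430 / 139
= 3.09 min/unit


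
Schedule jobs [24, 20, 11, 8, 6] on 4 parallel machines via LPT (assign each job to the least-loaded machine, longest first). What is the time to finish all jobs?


Jobs (LPT sorted): [24, 20, 11, 8, 6]
Machines: 4
  J=24 → Machine 1 (load: 0+24=24)
  J=20 → Machine 2 (load: 0+20=20)
  J=11 → Machine 3 (load: 0+11=11)
  J=8 → Machine 4 (load: 0+8=8)
  J=6 → Machine 4 (load: 8+6=14)
Machine loads: [24, 20, 11, 14]
Makespan = max = 24 time units


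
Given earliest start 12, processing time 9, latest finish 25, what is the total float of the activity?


EF = ES + duration = 12 + 9 = 21
LS = LF - duration = 25 - 9 = 16
Total Float = LF - EF = 25 - 21
(or LS - ES = 16 - 12)
= 4


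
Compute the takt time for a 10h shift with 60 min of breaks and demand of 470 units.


Available = 10×60 - 60 = 540 min
Takt time = 540 / 470
= 1.15 min/unit


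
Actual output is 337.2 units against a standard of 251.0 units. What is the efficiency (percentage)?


Efficiency = (actual / standard) × 100
= (337.2 / 251.0) × 100
= 134.3%


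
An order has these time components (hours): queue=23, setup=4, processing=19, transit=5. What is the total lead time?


Lead time = queue + setup + processing + transit
= 23 + 4 + 19 + 5
= 51 hours


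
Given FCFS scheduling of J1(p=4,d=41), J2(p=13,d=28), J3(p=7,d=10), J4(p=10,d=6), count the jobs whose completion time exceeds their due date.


Completion vs due date:
  J1: C=4, d=41 → on time
  J2: C=17, d=28 → on time
  J3: C=24, d=10 → TARDY
  J4: C=34, d=6 → TARDY
Tardy jobs: J3, J4
Count = 2


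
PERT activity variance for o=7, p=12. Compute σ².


σ² = ((p - o) / 6)² = (p - o)² / 36
= (12 - 7)² / 36
= 5² / 36
= 25 / 36
= 0.6944


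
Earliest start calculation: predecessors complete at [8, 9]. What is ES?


ES = max of all predecessor completion times
Predecessors: [8, 9]
ES = max(8, 9)
= 9


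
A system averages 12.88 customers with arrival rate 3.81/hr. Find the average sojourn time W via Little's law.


Little's law: L = λW → W = L / λ
= 12.88 / 3.81
= 3.38 hours


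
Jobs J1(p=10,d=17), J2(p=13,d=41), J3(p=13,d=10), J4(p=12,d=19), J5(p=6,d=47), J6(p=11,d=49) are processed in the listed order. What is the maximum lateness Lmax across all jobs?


Lateness per job (L = C - d):
  J1: C=10, d=17, L=-7
  J2: C=23, d=41, L=-18
  J3: C=36, d=10, L=26
  J4: C=48, d=19, L=29
  J5: C=54, d=47, L=7
  J6: C=65, d=49, L=16
Lmax = max(-7, -18, 26, 29, 7, 16)
= 29


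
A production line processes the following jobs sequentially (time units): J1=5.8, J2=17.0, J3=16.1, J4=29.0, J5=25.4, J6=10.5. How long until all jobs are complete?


Sequential makespan: sum all processing times
= 5.8 + 17.0 + 16.1 + 29.0 + 25.4 + 10.5
= 103.8 time units


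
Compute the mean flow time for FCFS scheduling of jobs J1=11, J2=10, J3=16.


Completion times:
  J1: completes at 11
  J2: completes at 21
  J3: completes at 37
Sum = 69
Average = 69/3
= 23.00


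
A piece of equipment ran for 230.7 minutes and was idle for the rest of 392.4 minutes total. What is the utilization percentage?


Utilization = busy / total × 100
= 230.7 / 392.4 × 100
= 58.8%


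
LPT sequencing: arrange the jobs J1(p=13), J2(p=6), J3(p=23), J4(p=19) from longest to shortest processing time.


LPT: sort by longest processing time first
  J3: p=23
  J4: p=19
  J1: p=13
  J2: p=6
Order: J3 → J4 → J1 → J2


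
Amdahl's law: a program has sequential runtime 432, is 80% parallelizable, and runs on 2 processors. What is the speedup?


Amdahl's law: T_p = T × ((1-p) + p/N)
= 432 × ((1-0.8) + 0.8/2)
= 432 × (0.20 + 0.4000)
= 432 × 0.6000
= 259.20
Speedup = 432/259.20
= 1.67×


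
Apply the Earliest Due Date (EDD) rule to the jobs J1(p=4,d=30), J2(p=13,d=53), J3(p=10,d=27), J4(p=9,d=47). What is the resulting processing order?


EDD: sort by earliest due date
  J3: d=27, p=10
  J1: d=30, p=4
  J4: d=47, p=9
  J2: d=53, p=13
Order: J3 → J1 → J4 → J2


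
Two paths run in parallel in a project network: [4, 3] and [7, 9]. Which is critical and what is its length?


Path A: 4 + 3 = 7
Path B: 7 + 9 = 16
Critical path = longest = max(7, 16)
= 16 (Path B)


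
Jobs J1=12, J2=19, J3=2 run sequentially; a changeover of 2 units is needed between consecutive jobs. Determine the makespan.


Makespan = Σ processing + (n-1) × setup
= (12 + 19 + 2) + (3-1)×2
= 33 + 4
= 37 time units


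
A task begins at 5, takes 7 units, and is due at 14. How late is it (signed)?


Completion = 5 + 7 = 12
Lateness = C - d = 12 - 14
= -2


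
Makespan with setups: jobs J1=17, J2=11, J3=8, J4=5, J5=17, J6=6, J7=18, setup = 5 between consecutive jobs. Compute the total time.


Makespan = Σ processing + (n-1) × setup
= (17 + 11 + 8 + 5 + 17 + 6 + 18) + (7-1)×5
= 82 + 30
= 112 time units


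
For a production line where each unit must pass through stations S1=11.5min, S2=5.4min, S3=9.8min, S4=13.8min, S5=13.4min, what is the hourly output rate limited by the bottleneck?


Bottleneck = longest station time
Station times: [11.5, 5.4, 9.8, 13.8, 13.4]
Max = 13.8 min
Rate = 60 / 13.8
= 4.35 units/hour (bottleneck: 13.8min)


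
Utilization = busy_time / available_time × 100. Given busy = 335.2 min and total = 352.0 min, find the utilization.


Utilization = busy / total × 100
= 335.2 / 352.0 × 100
= 95.2%


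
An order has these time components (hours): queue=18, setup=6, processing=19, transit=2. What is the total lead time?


Lead time = queue + setup + processing + transit
= 18 + 6 + 19 + 2
= 45 hours


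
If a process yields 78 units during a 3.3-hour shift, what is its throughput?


Throughput = units / time
= 78 / 3.3
= 23.6 units/hour


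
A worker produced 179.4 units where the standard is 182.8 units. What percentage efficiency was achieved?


Efficiency = (actual / standard) × 100
= (179.4 / 182.8) × 100
= 98.1%


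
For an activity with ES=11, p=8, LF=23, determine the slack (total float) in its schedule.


EF = ES + duration = 11 + 8 = 19
LS = LF - duration = 23 - 8 = 15
Total Float = LF - EF = 23 - 19
(or LS - ES = 15 - 11)
= 4


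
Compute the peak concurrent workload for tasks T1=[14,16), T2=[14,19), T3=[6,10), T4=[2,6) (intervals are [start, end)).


Check each time point for overlaps:
  t=14: 2 tasks active (T1, T2)
Max concurrent = 2


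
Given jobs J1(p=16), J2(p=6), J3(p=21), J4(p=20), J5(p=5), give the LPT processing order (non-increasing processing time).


LPT: sort by longest processing time first
  J3: p=21
  J4: p=20
  J1: p=16
  J2: p=6
  J5: p=5
Order: J3 → J4 → J1 → J2 → J5


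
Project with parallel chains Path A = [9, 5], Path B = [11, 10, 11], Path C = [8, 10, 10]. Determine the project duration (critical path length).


Path A: 9 + 5 = 14
Path B: 11 + 10 + 11 = 32
Path C: 8 + 10 + 10 = 28
Critical path = longest = max(14, 32, 28)
= 32 (Path B)


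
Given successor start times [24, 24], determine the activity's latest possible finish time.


LF = min of all successor start times
Successors start at: [24, 24]
LF = min(24, 24)
= 24


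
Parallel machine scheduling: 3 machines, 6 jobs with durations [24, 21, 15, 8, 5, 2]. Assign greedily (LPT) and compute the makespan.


Jobs (LPT sorted): [24, 21, 15, 8, 5, 2]
Machines: 3
  J=24 → Machine 1 (load: 0+24=24)
  J=21 → Machine 2 (load: 0+21=21)
  J=15 → Machine 3 (load: 0+15=15)
  J=8 → Machine 3 (load: 15+8=23)
  J=5 → Machine 2 (load: 21+5=26)
  J=2 → Machine 3 (load: 23+2=25)
Machine loads: [24, 26, 25]
Makespan = max = 26 time units


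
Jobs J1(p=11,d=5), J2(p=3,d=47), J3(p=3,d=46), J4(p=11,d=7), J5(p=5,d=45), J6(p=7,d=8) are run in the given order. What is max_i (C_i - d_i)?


Lateness per job (L = C - d):
  J1: C=11, d=5, L=6
  J2: C=14, d=47, L=-33
  J3: C=17, d=46, L=-29
  J4: C=28, d=7, L=21
  J5: C=33, d=45, L=-12
  J6: C=40, d=8, L=32
Lmax = max(6, -33, -29, 21, -12, 32)
= 32


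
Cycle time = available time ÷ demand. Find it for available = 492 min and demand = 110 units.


Cycle time = available time / demand
= 492 / 110
= 4.47 min/unit


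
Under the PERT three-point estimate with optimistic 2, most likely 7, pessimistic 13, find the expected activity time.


te = (o + 4m + p) / 6
= (2 + 4×7 + 13) / 6
= (2 + 28 + 13) / 6
= 43 / 6
= 7.17


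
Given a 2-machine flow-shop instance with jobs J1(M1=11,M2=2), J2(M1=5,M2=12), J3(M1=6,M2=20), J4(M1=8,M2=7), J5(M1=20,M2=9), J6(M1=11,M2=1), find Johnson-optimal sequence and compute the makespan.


Johnson's rule:
Group 1 (M1≤M2, sort by M1): ['J2', 'J3']
Group 2 (M1>M2, sort desc M2): ['J5', 'J4', 'J1', 'J6']
Sequence: J2 → J3 → J5 → J4 → J1 → J6
Makespan calculation:
  J2: M1 done=5, M2 done=17
  J3: M1 done=11, M2 done=37
  J5: M1 done=31, M2 done=46
  J4: M1 done=39, M2 done=53
  J1: M1 done=50, M2 done=55
  J6: M1 done=61, M2 done=62
= Sequence: J2 → J3 → J5 → J4 → J1 → J6, Makespan: 62


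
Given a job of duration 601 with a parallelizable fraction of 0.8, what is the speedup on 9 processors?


Amdahl's law: T_p = T × ((1-p) + p/N)
= 601 × ((1-0.8) + 0.8/9)
= 601 × (0.20 + 0.0889)
= 601 × 0.2889
= 173.62
Speedup = 601/173.62
= 3.46×


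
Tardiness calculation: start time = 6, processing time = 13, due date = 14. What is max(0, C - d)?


Completion = start + processing = 6 + 13 = 19
Tardiness = max(0, C - d) = max(0, 19 - 14)
= max(0, 5)
= 5


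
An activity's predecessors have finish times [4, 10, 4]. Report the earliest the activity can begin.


ES = max of all predecessor completion times
Predecessors: [4, 10, 4]
ES = max(4, 10, 4)
= 10


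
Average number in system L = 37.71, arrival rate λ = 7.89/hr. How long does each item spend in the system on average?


Little's law: L = λW → W = L / λ
= 37.71 / 7.89
= 4.78 hours


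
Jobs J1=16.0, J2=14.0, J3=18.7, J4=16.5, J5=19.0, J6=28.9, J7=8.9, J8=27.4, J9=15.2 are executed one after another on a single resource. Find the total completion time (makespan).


Sequential makespan: sum all processing times
= 16.0 + 14.0 + 18.7 + 16.5 + 19.0 + 28.9 + 8.9 + 27.4 + 15.2
= 164.6 time units


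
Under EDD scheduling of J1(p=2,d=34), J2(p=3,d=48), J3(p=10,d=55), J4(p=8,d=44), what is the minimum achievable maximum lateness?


EDD order: J1 → J4 → J2 → J3
Completion and lateness:
  J1: C=2, d=34, L=2-34=-32
  J4: C=10, d=44, L=10-44=-34
  J2: C=13, d=48, L=13-48=-35
  J3: C=23, d=55, L=23-55=-32
Lmax = max(-32, -34, -35, -32)
= -32


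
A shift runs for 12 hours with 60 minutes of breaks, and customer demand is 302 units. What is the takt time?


Available = 12×60 - 60 = 660 min
Takt time = 660 / 302
= 2.19 min/unit


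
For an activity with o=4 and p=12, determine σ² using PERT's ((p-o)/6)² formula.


σ² = ((p - o) / 6)² = (p - o)² / 36
= (12 - 4)² / 36
= 8² / 36
= 64 / 36
= 1.7778


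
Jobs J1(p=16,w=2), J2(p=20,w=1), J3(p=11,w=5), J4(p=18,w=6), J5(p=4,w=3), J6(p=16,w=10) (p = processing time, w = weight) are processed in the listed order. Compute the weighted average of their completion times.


Completion times:
  J1: C=16, w×C=2×16=32
  J2: C=36, w×C=1×36=36
  J3: C=47, w×C=5×47=235
  J4: C=65, w×C=6×65=390
  J5: C=69, w×C=3×69=207
  J6: C=85, w×C=10×85=850
Sum w×C = 1750
Sum w = 27
Weighted avg = 1750/27
= 64.81


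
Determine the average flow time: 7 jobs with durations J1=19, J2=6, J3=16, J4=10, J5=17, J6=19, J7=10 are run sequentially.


Completion times:
  J1: completes at 19
  J2: completes at 25
  J3: completes at 41
  J4: completes at 51
  J5: completes at 68
  J6: completes at 87
  J7: completes at 97
Sum = 388
Average = 388/7
= 55.43


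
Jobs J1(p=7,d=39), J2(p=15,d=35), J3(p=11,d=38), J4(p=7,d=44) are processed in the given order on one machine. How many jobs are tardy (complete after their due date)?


Completion vs due date:
  J1: C=7, d=39 → on time
  J2: C=22, d=35 → on time
  J3: C=33, d=38 → on time
  J4: C=40, d=44 → on time
Tardy jobs: none
Count = 0


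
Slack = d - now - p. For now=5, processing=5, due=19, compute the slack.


Slack = due - current_time - processing
= 19 - 5 - 5
= 9


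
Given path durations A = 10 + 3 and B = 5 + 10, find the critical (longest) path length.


Path A: 10 + 3 = 13
Path B: 5 + 10 = 15
Critical path = longest = max(13, 15)
= 15 (Path B)


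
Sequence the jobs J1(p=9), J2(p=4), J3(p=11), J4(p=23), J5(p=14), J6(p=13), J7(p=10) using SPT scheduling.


SPT: sort by shortest processing time
  J2: p=4
  J1: p=9
  J7: p=10
  J3: p=11
  J6: p=13
  J5: p=14
  J4: p=23
Order: J2 → J1 → J7 → J3 → J6 → J5 → J4


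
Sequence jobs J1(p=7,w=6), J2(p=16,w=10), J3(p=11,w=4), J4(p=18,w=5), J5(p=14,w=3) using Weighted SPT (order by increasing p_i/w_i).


WSPT (Smith's rule): sort by p/w ascending
  J1: p/w = 7/6 = 1.167
  J2: p/w = 16/10 = 1.600
  J3: p/w = 11/4 = 2.750
  J4: p/w = 18/5 = 3.600
  J5: p/w = 14/3 = 4.667
Order: J1 → J2 → J3 → J4 → J5


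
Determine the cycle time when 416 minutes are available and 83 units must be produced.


Cycle time = available time / demand
= 416 / 83
= 5.01 min/unit


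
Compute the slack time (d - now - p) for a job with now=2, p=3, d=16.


Slack = due - current_time - processing
= 16 - 2 - 3
= 11


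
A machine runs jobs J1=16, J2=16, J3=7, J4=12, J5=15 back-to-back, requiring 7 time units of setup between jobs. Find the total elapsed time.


Makespan = Σ processing + (n-1) × setup
= (16 + 16 + 7 + 12 + 15) + (5-1)×7
= 66 + 28
= 94 time units


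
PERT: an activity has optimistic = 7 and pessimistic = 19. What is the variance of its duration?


σ² = ((p - o) / 6)² = (p - o)² / 36
= (19 - 7)² / 36
= 12² / 36
= 144 / 36
= 4.0000


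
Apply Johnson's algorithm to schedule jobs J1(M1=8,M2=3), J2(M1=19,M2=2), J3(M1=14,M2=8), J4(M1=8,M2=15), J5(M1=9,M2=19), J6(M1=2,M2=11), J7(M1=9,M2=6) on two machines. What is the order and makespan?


Johnson's rule:
Group 1 (M1≤M2, sort by M1): ['J6', 'J4', 'J5']
Group 2 (M1>M2, sort desc M2): ['J3', 'J7', 'J1', 'J2']
Sequence: J6 → J4 → J5 → J3 → J7 → J1 → J2
Makespan calculation:
  J6: M1 done=2, M2 done=13
  J4: M1 done=10, M2 done=28
  J5: M1 done=19, M2 done=47
  J3: M1 done=33, M2 done=55
  J7: M1 done=42, M2 done=61
  J1: M1 done=50, M2 done=64
  J2: M1 done=69, M2 done=71
= Sequence: J6 → J4 → J5 → J3 → J7 → J1 → J2, Makespan: 71


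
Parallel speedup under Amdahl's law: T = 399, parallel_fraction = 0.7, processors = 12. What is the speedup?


Amdahl's law: T_p = T × ((1-p) + p/N)
= 399 × ((1-0.7) + 0.7/12)
= 399 × (0.30 + 0.0583)
= 399 × 0.3583
= 142.98
Speedup = 399/142.98
= 2.79×


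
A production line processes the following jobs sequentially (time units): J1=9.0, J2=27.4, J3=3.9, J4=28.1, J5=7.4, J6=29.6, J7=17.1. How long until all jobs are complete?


Sequential makespan: sum all processing times
= 9.0 + 27.4 + 3.9 + 28.1 + 7.4 + 29.6 + 17.1
= 122.5 time units


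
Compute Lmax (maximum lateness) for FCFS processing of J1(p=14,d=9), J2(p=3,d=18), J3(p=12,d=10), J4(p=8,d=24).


Lateness per job (L = C - d):
  J1: C=14, d=9, L=5
  J2: C=17, d=18, L=-1
  J3: C=29, d=10, L=19
  J4: C=37, d=24, L=13
Lmax = max(5, -1, 19, 13)
= 19


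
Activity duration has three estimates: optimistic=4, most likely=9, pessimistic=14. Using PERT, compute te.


te = (o + 4m + p) / 6
= (4 + 4×9 + 14) / 6
= (4 + 36 + 14) / 6
= 54 / 6
= 9.00


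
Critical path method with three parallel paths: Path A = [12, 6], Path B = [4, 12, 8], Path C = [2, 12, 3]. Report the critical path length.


Path A: 12 + 6 = 18
Path B: 4 + 12 + 8 = 24
Path C: 2 + 12 + 3 = 17
Critical path = longest = max(18, 24, 17)
= 24 (Path B)


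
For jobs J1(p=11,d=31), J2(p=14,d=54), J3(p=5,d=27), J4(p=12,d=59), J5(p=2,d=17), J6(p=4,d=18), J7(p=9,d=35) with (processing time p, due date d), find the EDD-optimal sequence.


EDD: sort by earliest due date
  J5: d=17, p=2
  J6: d=18, p=4
  J3: d=27, p=5
  J1: d=31, p=11
  J7: d=35, p=9
  J2: d=54, p=14
  J4: d=59, p=12
Order: J5 → J6 → J3 → J1 → J7 → J2 → J4


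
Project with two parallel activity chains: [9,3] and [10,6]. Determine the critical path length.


Path A: 9 + 3 = 12
Path B: 10 + 6 = 16
Critical path = longest = max(12, 16)
= 16 (Path B)


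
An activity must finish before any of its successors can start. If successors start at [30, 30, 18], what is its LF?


LF = min of all successor start times
Successors start at: [30, 30, 18]
LF = min(30, 30, 18)
= 18


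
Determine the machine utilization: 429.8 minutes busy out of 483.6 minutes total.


Utilization = busy / total × 100
= 429.8 / 483.6 × 100
= 88.9%


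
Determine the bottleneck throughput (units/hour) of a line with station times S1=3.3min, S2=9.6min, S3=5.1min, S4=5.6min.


Bottleneck = longest station time
Station times: [3.3, 9.6, 5.1, 5.6]
Max = 9.6 min
Rate = 60 / 9.6
= 6.25 units/hour (bottleneck: 9.6min)


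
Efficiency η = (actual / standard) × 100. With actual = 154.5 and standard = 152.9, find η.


Efficiency = (actual / standard) × 100
= (154.5 / 152.9) × 100
= 101.0%


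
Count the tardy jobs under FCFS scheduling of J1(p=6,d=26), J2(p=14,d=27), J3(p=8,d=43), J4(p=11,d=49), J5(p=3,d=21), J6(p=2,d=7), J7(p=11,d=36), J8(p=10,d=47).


Completion vs due date:
  J1: C=6, d=26 → on time
  J2: C=20, d=27 → on time
  J3: C=28, d=43 → on time
  J4: C=39, d=49 → on time
  J5: C=42, d=21 → TARDY
  J6: C=44, d=7 → TARDY
  J7: C=55, d=36 → TARDY
  J8: C=65, d=47 → TARDY
Tardy jobs: J5, J6, J7, J8
Count = 4


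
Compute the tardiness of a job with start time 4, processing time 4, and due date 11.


Completion = start + processing = 4 + 4 = 8
Tardiness = max(0, C - d) = max(0, 8 - 11)
= max(0, -3)
= 0


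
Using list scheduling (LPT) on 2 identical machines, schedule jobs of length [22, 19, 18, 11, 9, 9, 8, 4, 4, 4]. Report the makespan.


Jobs (LPT sorted): [22, 19, 18, 11, 9, 9, 8, 4, 4, 4]
Machines: 2
  J=22 → Machine 1 (load: 0+22=22)
  J=19 → Machine 2 (load: 0+19=19)
  J=18 → Machine 2 (load: 19+18=37)
  J=11 → Machine 1 (load: 22+11=33)
  J=9 → Machine 1 (load: 33+9=42)
  J=9 → Machine 2 (load: 37+9=46)
  J=8 → Machine 1 (load: 42+8=50)
  J=4 → Machine 2 (load: 46+4=50)
  J=4 → Machine 1 (load: 50+4=54)
  J=4 → Machine 2 (load: 50+4=54)
Machine loads: [54, 54]
Makespan = max = 54 time units


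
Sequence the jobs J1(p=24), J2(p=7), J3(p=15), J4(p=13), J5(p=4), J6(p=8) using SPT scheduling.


SPT: sort by shortest processing time
  J5: p=4
  J2: p=7
  J6: p=8
  J4: p=13
  J3: p=15
  J1: p=24
Order: J5 → J2 → J6 → J4 → J3 → J1


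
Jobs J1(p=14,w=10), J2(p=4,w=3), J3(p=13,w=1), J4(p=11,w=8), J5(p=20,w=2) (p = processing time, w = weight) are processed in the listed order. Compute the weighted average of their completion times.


Completion times:
  J1: C=14, w×C=10×14=140
  J2: C=18, w×C=3×18=54
  J3: C=31, w×C=1×31=31
  J4: C=42, w×C=8×42=336
  J5: C=62, w×C=2×62=124
Sum w×C = 685
Sum w = 24
Weighted avg = 685/24
= 28.54


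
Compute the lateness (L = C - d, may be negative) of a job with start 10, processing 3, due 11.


Completion = 10 + 3 = 13
Lateness = C - d = 13 - 11
= 2


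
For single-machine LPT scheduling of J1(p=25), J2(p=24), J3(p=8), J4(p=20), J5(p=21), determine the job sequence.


LPT: sort by longest processing time first
  J1: p=25
  J2: p=24
  J5: p=21
  J4: p=20
  J3: p=8
Order: J1 → J2 → J5 → J4 → J3


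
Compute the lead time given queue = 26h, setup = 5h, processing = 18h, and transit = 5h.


Lead time = queue + setup + processing + transit
= 26 + 5 + 18 + 5
= 54 hours


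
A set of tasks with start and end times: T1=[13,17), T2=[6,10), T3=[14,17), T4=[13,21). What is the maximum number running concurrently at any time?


Check each time point for overlaps:
  t=14: 3 tasks active (T1, T3, T4)
Max concurrent = 3


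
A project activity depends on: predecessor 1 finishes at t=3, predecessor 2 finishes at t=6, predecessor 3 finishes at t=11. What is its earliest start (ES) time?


ES = max of all predecessor completion times
Predecessors: [3, 6, 11]
ES = max(3, 6, 11)
= 11


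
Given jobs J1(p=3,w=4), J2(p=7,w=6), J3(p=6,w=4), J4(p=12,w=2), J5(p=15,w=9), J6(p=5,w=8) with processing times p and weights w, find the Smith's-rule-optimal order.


WSPT (Smith's rule): sort by p/w ascending
  J6: p/w = 5/8 = 0.625
  J1: p/w = 3/4 = 0.750
  J2: p/w = 7/6 = 1.167
  J3: p/w = 6/4 = 1.500
  J5: p/w = 15/9 = 1.667
  J4: p/w = 12/2 = 6.000
Order: J6 → J1 → J2 → J3 → J5 → J4


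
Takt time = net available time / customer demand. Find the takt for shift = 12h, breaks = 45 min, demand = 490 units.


Available = 12×60 - 45 = 675 min
Takt time = 675 / 490
= 1.38 min/unit


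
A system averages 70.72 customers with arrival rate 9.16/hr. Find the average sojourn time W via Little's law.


Little's law: L = λW → W = L / λ
= 70.72 / 9.16
= 7.72 hours


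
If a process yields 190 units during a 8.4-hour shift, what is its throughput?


Throughput = units / time
= 190 / 8.4
= 22.6 units/hour


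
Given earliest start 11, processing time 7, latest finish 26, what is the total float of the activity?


EF = ES + duration = 11 + 7 = 18
LS = LF - duration = 26 - 7 = 19
Total Float = LF - EF = 26 - 18
(or LS - ES = 19 - 11)
= 8


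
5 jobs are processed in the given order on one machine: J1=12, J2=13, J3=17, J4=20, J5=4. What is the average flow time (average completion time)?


Completion times:
  J1: completes at 12
  J2: completes at 25
  J3: completes at 42
  J4: completes at 62
  J5: completes at 66
Sum = 207
Average = 207/5
= 41.40


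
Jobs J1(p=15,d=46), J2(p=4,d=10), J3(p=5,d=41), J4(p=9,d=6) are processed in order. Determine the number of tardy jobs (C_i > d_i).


Completion vs due date:
  J1: C=15, d=46 → on time
  J2: C=19, d=10 → TARDY
  J3: C=24, d=41 → on time
  J4: C=33, d=6 → TARDY
Tardy jobs: J2, J4
Count = 2


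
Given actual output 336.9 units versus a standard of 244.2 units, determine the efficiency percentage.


Efficiency = (actual / standard) × 100
= (336.9 / 244.2) × 100
= 138.0%


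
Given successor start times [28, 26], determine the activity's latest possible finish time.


LF = min of all successor start times
Successors start at: [28, 26]
LF = min(28, 26)
= 26


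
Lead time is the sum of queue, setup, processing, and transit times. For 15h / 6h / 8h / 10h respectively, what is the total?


Lead time = queue + setup + processing + transit
= 15 + 6 + 8 + 10
= 39 hours


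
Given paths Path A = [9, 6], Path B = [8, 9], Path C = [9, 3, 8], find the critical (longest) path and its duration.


Path A: 9 + 6 = 15
Path B: 8 + 9 = 17
Path C: 9 + 3 + 8 = 20
Critical path = longest = max(15, 17, 20)
= 20 (Path C)


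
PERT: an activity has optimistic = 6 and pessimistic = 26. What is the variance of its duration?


σ² = ((p - o) / 6)² = (p - o)² / 36
= (26 - 6)² / 36
= 20² / 36
= 400 / 36
= 11.1111


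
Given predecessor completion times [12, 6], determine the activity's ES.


ES = max of all predecessor completion times
Predecessors: [12, 6]
ES = max(12, 6)
= 12


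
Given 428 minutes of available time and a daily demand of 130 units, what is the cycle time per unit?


Cycle time = available time / demand
= 428 / 130
= 3.29 min/unit


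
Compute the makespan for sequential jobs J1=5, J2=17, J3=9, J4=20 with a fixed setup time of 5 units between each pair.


Makespan = Σ processing + (n-1) × setup
= (5 + 17 + 9 + 20) + (4-1)×5
= 51 + 15
= 66 time units


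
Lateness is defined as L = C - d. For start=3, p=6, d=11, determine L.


Completion = 3 + 6 = 9
Lateness = C - d = 9 - 11
= -2


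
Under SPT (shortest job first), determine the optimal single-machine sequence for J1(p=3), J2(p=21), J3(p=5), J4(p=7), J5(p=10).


SPT: sort by shortest processing time
  J1: p=3
  J3: p=5
  J4: p=7
  J5: p=10
  J2: p=21
Order: J1 → J3 → J4 → J5 → J2


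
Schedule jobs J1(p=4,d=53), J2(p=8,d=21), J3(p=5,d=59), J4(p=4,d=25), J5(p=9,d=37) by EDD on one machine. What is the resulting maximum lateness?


EDD order: J2 → J4 → J5 → J1 → J3
Completion and lateness:
  J2: C=8, d=21, L=8-21=-13
  J4: C=12, d=25, L=12-25=-13
  J5: C=21, d=37, L=21-37=-16
  J1: C=25, d=53, L=25-53=-28
  J3: C=30, d=59, L=30-59=-29
Lmax = max(-13, -13, -16, -28, -29)
= -13


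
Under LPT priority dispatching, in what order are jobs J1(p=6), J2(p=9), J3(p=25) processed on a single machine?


LPT: sort by longest processing time first
  J3: p=25
  J2: p=9
  J1: p=6
Order: J3 → J2 → J1


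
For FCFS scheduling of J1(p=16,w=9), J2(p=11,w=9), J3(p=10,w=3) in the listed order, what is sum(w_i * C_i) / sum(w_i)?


Completion times:
  J1: C=16, w×C=9×16=144
  J2: C=27, w×C=9×27=243
  J3: C=37, w×C=3×37=111
Sum w×C = 498
Sum w = 21
Weighted avg = 498/21
= 23.71


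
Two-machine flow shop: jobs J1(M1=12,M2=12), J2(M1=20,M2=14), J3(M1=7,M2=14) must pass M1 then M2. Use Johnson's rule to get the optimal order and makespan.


Johnson's rule:
Group 1 (M1≤M2, sort by M1): ['J3', 'J1']
Group 2 (M1>M2, sort desc M2): ['J2']
Sequence: J3 → J1 → J2
Makespan calculation:
  J3: M1 done=7, M2 done=21
  J1: M1 done=19, M2 done=33
  J2: M1 done=39, M2 done=53
= Sequence: J3 → J1 → J2, Makespan: 53


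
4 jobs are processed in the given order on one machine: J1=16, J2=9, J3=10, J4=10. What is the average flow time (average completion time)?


Completion times:
  J1: completes at 16
  J2: completes at 25
  J3: completes at 35
  J4: completes at 45
Sum = 121
Average = 121/4
= 30.25


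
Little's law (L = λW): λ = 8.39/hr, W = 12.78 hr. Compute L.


Little's law: L = λ × W
= 8.39 × 12.78
= 107.22


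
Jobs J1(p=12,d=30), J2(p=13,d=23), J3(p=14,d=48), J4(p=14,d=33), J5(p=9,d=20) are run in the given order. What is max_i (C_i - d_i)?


Lateness per job (L = C - d):
  J1: C=12, d=30, L=-18
  J2: C=25, d=23, L=2
  J3: C=39, d=48, L=-9
  J4: C=53, d=33, L=20
  J5: C=62, d=20, L=42
Lmax = max(-18, 2, -9, 20, 42)
= 42


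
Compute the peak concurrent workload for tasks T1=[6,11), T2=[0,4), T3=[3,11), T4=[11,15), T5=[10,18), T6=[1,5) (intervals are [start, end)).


Check each time point for overlaps:
  t=3: 3 tasks active (T2, T3, T6)
Max concurrent = 3


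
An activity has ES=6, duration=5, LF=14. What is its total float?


EF = ES + duration = 6 + 5 = 11
LS = LF - duration = 14 - 5 = 9
Total Float = LF - EF = 14 - 11
(or LS - ES = 9 - 6)
= 3


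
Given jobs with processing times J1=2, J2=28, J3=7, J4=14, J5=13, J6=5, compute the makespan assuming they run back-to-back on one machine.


Sequential makespan: sum all processing times
= 2 + 28 + 7 + 14 + 13 + 5
= 69 time units


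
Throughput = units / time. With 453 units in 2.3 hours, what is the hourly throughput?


Throughput = units / time
= 453 / 2.3
= 197.0 units/hour


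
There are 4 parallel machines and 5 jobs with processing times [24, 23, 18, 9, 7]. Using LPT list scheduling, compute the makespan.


Jobs (LPT sorted): [24, 23, 18, 9, 7]
Machines: 4
  J=24 → Machine 1 (load: 0+24=24)
  J=23 → Machine 2 (load: 0+23=23)
  J=18 → Machine 3 (load: 0+18=18)
  J=9 → Machine 4 (load: 0+9=9)
  J=7 → Machine 4 (load: 9+7=16)
Machine loads: [24, 23, 18, 16]
Makespan = max = 24 time units


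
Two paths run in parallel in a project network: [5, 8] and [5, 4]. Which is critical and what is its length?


Path A: 5 + 8 = 13
Path B: 5 + 4 = 9
Critical path = longest = max(13, 9)
= 13 (Path A)


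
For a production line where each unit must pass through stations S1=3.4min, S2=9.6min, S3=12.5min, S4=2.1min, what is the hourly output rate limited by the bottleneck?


Bottleneck = longest station time
Station times: [3.4, 9.6, 12.5, 2.1]
Max = 12.5 min
Rate = 60 / 12.5
= 4.80 units/hour (bottleneck: 12.5min)


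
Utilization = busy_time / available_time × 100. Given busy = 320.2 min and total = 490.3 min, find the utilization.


Utilization = busy / total × 100
= 320.2 / 490.3 × 100
= 65.3%


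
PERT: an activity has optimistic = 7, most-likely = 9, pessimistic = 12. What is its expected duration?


te = (o + 4m + p) / 6
= (7 + 4×9 + 12) / 6
= (7 + 36 + 12) / 6
= 55 / 6
= 9.17


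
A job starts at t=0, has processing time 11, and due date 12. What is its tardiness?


Completion = start + processing = 0 + 11 = 11
Tardiness = max(0, C - d) = max(0, 11 - 12)
= max(0, -1)
= 0


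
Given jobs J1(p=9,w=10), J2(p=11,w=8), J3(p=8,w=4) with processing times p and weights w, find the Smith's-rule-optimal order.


WSPT (Smith's rule): sort by p/w ascending
  J1: p/w = 9/10 = 0.900
  J2: p/w = 11/8 = 1.375
  J3: p/w = 8/4 = 2.000
Order: J1 → J2 → J3


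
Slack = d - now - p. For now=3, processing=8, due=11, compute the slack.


Slack = due - current_time - processing
= 11 - 3 - 8
= 0


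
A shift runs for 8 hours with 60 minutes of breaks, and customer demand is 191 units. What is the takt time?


Available = 8×60 - 60 = 420 min
Takt time = 420 / 191
= 2.20 min/unit


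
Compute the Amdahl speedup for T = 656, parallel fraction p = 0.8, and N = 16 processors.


Amdahl's law: T_p = T × ((1-p) + p/N)
= 656 × ((1-0.8) + 0.8/16)
= 656 × (0.20 + 0.0500)
= 656 × 0.2500
= 164.00
Speedup = 656/164.00
= 4.00×


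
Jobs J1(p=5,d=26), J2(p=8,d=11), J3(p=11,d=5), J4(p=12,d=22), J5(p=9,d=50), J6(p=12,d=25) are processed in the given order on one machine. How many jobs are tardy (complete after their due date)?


Completion vs due date:
  J1: C=5, d=26 → on time
  J2: C=13, d=11 → TARDY
  J3: C=24, d=5 → TARDY
  J4: C=36, d=22 → TARDY
  J5: C=45, d=50 → on time
  J6: C=57, d=25 → TARDY
Tardy jobs: J2, J3, J4, J6
Count = 4


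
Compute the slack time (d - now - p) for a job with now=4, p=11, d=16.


Slack = due - current_time - processing
= 16 - 4 - 11
= 1


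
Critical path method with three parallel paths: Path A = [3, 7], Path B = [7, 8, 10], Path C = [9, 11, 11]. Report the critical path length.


Path A: 3 + 7 = 10
Path B: 7 + 8 + 10 = 25
Path C: 9 + 11 + 11 = 31
Critical path = longest = max(10, 25, 31)
= 31 (Path C)


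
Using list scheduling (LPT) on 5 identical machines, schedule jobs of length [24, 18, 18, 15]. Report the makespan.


Jobs (LPT sorted): [24, 18, 18, 15]
Machines: 5
  J=24 → Machine 1 (load: 0+24=24)
  J=18 → Machine 2 (load: 0+18=18)
  J=18 → Machine 3 (load: 0+18=18)
  J=15 → Machine 4 (load: 0+15=15)
Machine loads: [24, 18, 18, 15, 0]
Makespan = max = 24 time units


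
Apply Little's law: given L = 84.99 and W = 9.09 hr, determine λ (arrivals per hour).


Little's law: L = λW → λ = L / W
= 84.99 / 9.09
= 9.35 per hour


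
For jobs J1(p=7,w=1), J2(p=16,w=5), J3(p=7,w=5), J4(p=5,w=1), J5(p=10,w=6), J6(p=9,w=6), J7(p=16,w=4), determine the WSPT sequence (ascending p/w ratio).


WSPT (Smith's rule): sort by p/w ascending
  J3: p/w = 7/5 = 1.400
  J6: p/w = 9/6 = 1.500
  J5: p/w = 10/6 = 1.667
  J2: p/w = 16/5 = 3.200
  J7: p/w = 16/4 = 4.000
  J4: p/w = 5/1 = 5.000
  J1: p/w = 7/1 = 7.000
Order: J3 → J6 → J5 → J2 → J7 → J4 → J1


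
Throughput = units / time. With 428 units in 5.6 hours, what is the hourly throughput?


Throughput = units / time
= 428 / 5.6
= 76.4 units/hour


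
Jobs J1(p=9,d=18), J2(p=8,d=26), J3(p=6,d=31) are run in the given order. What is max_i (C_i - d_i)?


Lateness per job (L = C - d):
  J1: C=9, d=18, L=-9
  J2: C=17, d=26, L=-9
  J3: C=23, d=31, L=-8
Lmax = max(-9, -9, -8)
= -8


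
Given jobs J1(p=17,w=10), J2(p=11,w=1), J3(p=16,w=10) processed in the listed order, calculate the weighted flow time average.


Completion times:
  J1: C=17, w×C=10×17=170
  J2: C=28, w×C=1×28=28
  J3: C=44, w×C=10×44=440
Sum w×C = 638
Sum w = 21
Weighted avg = 638/21
= 30.38


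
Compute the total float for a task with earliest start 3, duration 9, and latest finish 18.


EF = ES + duration = 3 + 9 = 12
LS = LF - duration = 18 - 9 = 9
Total Float = LF - EF = 18 - 12
(or LS - ES = 9 - 3)
= 6


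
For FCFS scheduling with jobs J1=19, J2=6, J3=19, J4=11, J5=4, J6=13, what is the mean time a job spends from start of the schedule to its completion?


Completion times:
  J1: completes at 19
  J2: completes at 25
  J3: completes at 44
  J4: completes at 55
  J5: completes at 59
  J6: completes at 72
Sum = 274
Average = 274/6
= 45.67


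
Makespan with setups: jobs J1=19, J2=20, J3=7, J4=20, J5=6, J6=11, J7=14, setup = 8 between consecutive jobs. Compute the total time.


Makespan = Σ processing + (n-1) × setup
= (19 + 20 + 7 + 20 + 6 + 11 + 14) + (7-1)×8
= 97 + 48
= 145 time units


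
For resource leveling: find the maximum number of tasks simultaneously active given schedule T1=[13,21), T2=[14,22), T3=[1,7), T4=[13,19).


Check each time point for overlaps:
  t=14: 3 tasks active (T1, T2, T4)
Max concurrent = 3


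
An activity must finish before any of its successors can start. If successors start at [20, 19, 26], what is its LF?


LF = min of all successor start times
Successors start at: [20, 19, 26]
LF = min(20, 19, 26)
= 19


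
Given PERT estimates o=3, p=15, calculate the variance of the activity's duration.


σ² = ((p - o) / 6)² = (p - o)² / 36
= (15 - 3)² / 36
= 12² / 36
= 144 / 36
= 4.0000


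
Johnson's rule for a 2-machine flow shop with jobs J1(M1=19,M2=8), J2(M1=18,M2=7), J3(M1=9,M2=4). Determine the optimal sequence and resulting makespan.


Johnson's rule:
Group 1 (M1≤M2, sort by M1): []
Group 2 (M1>M2, sort desc M2): ['J1', 'J2', 'J3']
Sequence: J1 → J2 → J3
Makespan calculation:
  J1: M1 done=19, M2 done=27
  J2: M1 done=37, M2 done=44
  J3: M1 done=46, M2 done=50
= Sequence: J1 → J2 → J3, Makespan: 50


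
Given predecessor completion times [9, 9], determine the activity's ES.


ES = max of all predecessor completion times
Predecessors: [9, 9]
ES = max(9, 9)
= 9
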